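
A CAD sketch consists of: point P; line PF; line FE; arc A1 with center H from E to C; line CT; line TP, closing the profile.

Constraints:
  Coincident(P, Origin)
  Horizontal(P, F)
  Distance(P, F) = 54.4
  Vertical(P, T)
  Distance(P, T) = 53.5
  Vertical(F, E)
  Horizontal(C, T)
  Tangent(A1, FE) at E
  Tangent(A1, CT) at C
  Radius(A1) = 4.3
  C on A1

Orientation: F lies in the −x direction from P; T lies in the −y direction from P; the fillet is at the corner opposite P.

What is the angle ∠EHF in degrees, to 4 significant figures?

85.01°

P is at the origin; PF is horizontal with |PF| = 54.4 and F on the −x side, so F = (-54.40, 0.000). P and T share the same x with |PT| = 53.5 and T on the −y side, so T = (0.000, -53.50). The virtual corner opposite P is at (-54.40, -53.50). Tangency of A1 to FE means the radius HE is perpendicular to FE and A1 meets CT tangentially, so HC is at right angles to CT, with radius 4.3, so the center H sits 4.3 in from both sides at H = (-50.10, -49.20). That places the tangent points at E = (-54.40, -49.20) on FE and C = (-50.10, -53.50) on CT. Then cos ∠EHF = HE·HF / (|HE||HF|), giving 85.01°.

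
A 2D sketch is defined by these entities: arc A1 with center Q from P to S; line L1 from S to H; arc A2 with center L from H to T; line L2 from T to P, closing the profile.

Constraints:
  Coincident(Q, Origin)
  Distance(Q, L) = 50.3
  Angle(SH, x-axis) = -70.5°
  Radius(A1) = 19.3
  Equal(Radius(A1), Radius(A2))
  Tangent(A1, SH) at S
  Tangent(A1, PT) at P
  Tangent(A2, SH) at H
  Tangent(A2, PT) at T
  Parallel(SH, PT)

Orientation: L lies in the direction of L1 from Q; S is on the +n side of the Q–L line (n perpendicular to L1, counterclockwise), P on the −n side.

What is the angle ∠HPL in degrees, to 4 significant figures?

16.51°

Tangency of A1 to both parallel lines with radius 19.3 puts S and P at Q ± 19.3·n: S = (18.19, 6.442), P = (-18.19, -6.442). Equal radii place H and T the same way about L: H = L + 19.3·n = (34.98, -40.97), T = L − 19.3·n = (-1.402, -53.86). Then cos ∠HPL = PH·PL / (|PH||PL|), giving 16.51°.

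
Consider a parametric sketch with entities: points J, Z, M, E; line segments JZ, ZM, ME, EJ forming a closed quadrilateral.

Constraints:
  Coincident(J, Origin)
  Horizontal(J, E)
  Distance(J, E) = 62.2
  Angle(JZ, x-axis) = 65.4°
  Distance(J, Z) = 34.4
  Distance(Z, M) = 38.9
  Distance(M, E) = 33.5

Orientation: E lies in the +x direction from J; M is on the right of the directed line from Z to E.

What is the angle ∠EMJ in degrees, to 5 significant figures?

162.63°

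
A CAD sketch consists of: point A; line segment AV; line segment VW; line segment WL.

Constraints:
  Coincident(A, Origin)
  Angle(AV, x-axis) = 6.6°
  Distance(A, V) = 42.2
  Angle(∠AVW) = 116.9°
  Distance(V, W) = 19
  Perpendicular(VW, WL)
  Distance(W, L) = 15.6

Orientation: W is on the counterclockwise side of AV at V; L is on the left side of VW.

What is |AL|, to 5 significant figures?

44.006

A is at the origin; AV runs at 6.6° with length 42.2, so V = 42.2·(cos 6.6°, sin 6.6°) = (41.920, 4.8503). ∠AVW = 116.9°, so VW runs at 6.6° + (180° − 116.9°) = 69.700° from the x-axis; with |VW| = 19.0, W = V + 19.0·(cos 69.700°, sin 69.700°) = (48.512, 22.670). VW is perpendicular to WL; with |WL| = 15.6 on the left of VW, L = W + 15.6·(-0.93789, 0.34694) = (33.881, 28.082). Then |AL| = |L − A| = 44.006.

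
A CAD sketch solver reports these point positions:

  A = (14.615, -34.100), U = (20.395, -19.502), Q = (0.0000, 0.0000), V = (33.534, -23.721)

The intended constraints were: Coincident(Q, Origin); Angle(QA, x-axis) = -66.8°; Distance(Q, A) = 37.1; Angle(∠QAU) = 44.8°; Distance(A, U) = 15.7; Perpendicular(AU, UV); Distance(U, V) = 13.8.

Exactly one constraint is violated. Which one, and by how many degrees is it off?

Perpendicular(AU, UV) — off by 3.80°.

Q = (0.00, 0.00) ✓; QA at -66.80° ✓; |QA| = 37.10 ✓; ∠QAU = 44.80° ✓; |AU| = 15.70 ✓; ∠(AU, UV) = 86.20° ✗; |UV| = 13.80 ✓.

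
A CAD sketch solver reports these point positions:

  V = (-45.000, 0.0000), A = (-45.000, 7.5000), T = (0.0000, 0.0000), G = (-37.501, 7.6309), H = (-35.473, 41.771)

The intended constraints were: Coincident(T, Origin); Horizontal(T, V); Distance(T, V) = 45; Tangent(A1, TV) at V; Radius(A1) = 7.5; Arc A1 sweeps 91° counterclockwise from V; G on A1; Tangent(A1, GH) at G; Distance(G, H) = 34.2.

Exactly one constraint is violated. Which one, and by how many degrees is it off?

Tangent(A1, GH) at G — off by 4.40°.

T = (0.00, 0.00) ✓; T.y = 0.00, V.y = 0.00 ✓; |TV| = 45.00 ✓; ∠(AV, VT) = 90.00° ✓; |AV| = 7.500 ✓; bearing(A→G) − bearing(A→V) = 91.00° ✓; |AG| = 7.500 ✓; ∠(AG, GH) = 94.40° ✗; |GH| = 34.20 ✓.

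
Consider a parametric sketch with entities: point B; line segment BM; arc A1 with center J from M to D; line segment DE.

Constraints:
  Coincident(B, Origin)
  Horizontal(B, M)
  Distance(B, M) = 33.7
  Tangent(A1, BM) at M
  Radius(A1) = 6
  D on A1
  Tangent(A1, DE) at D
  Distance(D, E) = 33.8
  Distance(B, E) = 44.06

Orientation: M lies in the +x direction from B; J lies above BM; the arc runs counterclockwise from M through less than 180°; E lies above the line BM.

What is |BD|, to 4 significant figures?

39.92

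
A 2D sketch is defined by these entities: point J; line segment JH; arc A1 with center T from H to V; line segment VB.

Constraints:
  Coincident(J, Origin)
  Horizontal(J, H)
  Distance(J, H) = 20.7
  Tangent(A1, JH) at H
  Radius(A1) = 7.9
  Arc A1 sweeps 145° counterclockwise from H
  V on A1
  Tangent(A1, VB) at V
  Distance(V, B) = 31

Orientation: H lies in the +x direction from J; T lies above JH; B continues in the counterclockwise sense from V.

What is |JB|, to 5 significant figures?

32.153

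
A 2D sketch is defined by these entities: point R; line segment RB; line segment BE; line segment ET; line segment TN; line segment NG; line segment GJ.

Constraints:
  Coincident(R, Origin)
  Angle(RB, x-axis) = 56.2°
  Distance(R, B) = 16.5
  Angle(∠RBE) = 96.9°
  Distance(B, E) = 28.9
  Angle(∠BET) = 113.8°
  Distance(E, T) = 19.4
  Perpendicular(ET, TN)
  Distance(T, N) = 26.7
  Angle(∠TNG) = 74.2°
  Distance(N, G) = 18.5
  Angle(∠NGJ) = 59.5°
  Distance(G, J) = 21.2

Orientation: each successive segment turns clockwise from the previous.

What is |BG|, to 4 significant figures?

14.10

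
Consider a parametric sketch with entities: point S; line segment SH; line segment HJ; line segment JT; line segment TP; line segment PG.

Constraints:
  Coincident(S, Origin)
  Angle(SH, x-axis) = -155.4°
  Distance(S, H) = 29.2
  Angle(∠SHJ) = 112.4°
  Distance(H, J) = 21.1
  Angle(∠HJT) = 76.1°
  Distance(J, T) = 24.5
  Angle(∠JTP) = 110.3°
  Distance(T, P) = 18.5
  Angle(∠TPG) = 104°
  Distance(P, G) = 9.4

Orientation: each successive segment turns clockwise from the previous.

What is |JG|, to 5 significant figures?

32.388

S is at the origin; SH runs at -155.4° with length 29.2, so H = (-26.550, -12.155). ∠SHJ = 112.4° gives HJ at 137.00° from the x-axis; with |HJ| = 21.1, J = (-41.981, 2.2348). ∠HJT = 76.1° gives JT at 33.100° from the x-axis; with |JT| = 24.5, T = (-21.457, 15.614). ∠JTP = 110.3° gives TP at -36.600° from the x-axis; with |TP| = 18.5, P = (-6.6050, 4.5841). ∠TPG = 104.0° gives PG at -112.60° from the x-axis; with |PG| = 9.4, G = (-10.217, -4.0941). Then |JG| = |G − J| = 32.388.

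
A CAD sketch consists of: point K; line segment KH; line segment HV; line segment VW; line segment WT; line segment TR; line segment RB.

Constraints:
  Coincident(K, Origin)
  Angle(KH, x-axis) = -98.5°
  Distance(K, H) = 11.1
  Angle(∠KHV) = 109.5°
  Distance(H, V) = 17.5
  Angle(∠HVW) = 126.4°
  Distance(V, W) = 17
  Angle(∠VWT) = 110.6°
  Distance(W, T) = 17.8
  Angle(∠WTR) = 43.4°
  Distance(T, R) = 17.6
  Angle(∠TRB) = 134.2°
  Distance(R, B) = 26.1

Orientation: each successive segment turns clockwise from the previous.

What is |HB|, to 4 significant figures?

31.46

K is at the origin; KH runs at -98.5° with length 11.1, so H = (-1.641, -10.98). ∠KHV = 109.5° gives HV at -169.0° from the x-axis; with |HV| = 17.5, V = (-18.82, -14.32). ∠HVW = 126.4° gives VW at 137.4° from the x-axis; with |VW| = 17.0, W = (-31.33, -2.810). ∠VWT = 110.6° gives WT at 68.00° from the x-axis; with |WT| = 17.8, T = (-24.66, 13.69). ∠WTR = 43.4° gives TR at -68.60° from the x-axis; with |TR| = 17.6, R = (-18.24, -2.693). ∠TRB = 134.2° gives RB at -114.4° from the x-axis; with |RB| = 26.1, B = (-29.03, -26.46). Then |HB| = |B − H| = 31.46.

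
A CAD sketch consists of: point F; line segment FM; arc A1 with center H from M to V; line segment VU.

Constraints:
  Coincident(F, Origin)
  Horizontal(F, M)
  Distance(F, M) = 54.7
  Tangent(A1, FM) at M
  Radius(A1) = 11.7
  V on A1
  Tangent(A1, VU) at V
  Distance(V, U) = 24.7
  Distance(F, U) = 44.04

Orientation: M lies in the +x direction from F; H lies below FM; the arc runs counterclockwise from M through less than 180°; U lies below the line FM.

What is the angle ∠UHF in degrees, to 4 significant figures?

50.71°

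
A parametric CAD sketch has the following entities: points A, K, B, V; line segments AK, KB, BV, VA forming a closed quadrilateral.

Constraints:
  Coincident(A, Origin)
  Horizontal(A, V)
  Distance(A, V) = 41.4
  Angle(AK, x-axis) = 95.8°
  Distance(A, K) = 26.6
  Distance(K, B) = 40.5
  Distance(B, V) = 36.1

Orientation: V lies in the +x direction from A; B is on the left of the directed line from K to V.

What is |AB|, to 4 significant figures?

51.28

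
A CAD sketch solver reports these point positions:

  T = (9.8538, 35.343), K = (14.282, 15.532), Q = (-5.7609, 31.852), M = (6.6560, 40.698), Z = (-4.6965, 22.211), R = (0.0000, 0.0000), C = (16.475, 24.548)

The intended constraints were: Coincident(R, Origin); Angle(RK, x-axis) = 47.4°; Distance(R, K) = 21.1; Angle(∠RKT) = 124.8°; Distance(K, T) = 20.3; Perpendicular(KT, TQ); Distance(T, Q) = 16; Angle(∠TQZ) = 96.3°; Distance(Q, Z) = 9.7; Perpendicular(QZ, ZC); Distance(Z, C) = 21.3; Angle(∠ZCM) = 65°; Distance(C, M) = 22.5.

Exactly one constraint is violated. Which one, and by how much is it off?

Distance(C, M) = 22.5 — off by 3.60.

R = (0.00, 0.00) ✓; RK at 47.40° ✓; |RK| = 21.10 ✓; ∠RKT = 124.8° ✓; |KT| = 20.30 ✓; ∠(KT, TQ) = 90.00° ✓; |TQ| = 16.00 ✓; ∠TQZ = 96.30° ✓; |QZ| = 9.700 ✓; ∠(QZ, ZC) = 90.00° ✓; |ZC| = 21.30 ✓; ∠ZCM = 65.00° ✓; |CM| = 18.90 ✗.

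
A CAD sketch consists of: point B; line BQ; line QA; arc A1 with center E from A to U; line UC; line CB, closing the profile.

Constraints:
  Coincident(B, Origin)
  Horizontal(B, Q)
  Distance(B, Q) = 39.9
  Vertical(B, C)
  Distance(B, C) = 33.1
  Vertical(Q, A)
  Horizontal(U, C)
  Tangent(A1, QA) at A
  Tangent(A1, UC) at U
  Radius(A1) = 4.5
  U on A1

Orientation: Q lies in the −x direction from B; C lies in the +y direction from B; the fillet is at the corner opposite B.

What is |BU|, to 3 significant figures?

48.5

The virtual corner opposite B is at (-39.9, 33.1). Tangency of A1 to QA means the radius EA is perpendicular to QA and since A1 is tangent to UC there, EU ⟂ UC, with radius 4.5, so the center E sits 4.5 in from both sides at E = (-35.4, 28.6). That places the tangent points at A = (-39.9, 28.6) on QA and U = (-35.4, 33.1) on UC. Then |BU| = |U − B| = 48.5.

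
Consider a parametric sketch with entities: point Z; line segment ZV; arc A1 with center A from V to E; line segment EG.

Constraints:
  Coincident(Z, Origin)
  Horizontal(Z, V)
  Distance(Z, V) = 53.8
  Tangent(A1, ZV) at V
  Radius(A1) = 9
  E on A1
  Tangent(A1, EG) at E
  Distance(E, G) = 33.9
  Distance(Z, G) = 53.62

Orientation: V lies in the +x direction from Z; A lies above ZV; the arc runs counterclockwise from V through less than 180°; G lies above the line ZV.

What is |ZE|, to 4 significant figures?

62.12

Z is at the origin; ZV is horizontal with |ZV| = 53.8 and V on the +x side, so V = (53.80, 0.000). A1 meets ZV tangentially, so AV is at right angles to ZV, so A = V + (0, 9) = (53.80, 9.000). Since AE ⟂ EG (tangency), |AG| = √(9.0² + 33.9²) = 35.07 regardless of where E sits on A1. So G lies on both circle(Z, 53.62) and circle(A, 35.07); the above-ZV intersection is G = (36.35, 39.42). E is the foot of the tangent from G: E = (60.20, 15.33).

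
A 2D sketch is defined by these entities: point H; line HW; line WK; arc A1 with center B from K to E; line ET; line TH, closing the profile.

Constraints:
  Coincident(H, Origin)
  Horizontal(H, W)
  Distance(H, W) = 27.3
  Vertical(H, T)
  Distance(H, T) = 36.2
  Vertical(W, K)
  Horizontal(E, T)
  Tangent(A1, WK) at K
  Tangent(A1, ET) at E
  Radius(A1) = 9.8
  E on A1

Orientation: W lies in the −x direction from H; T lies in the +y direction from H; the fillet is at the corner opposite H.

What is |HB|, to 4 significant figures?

31.67

H is at the origin; HW is horizontal with |HW| = 27.3 and W on the −x side, so W = (-27.30, 0.000). H and T share the same x with |HT| = 36.2 and T on the +y side, so T = (0.000, 36.20). The virtual corner opposite H is at (-27.30, 36.20). The tangent condition forces BK to be normal to WK and tangency of A1 to ET means the radius BE is perpendicular to ET, with radius 9.8, so the center B sits 9.8 in from both sides at B = (-17.50, 26.40). Then |HB| = |B − H| = 31.67.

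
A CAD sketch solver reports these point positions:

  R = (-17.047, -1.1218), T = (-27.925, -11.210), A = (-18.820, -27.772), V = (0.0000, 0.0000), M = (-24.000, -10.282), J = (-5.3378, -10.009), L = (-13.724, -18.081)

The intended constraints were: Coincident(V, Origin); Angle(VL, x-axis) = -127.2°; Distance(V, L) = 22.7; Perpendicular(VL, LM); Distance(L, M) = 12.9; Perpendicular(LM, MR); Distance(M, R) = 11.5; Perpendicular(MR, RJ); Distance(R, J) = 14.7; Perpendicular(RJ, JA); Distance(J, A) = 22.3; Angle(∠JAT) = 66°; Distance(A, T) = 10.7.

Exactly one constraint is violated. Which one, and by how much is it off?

Distance(A, T) = 10.7 — off by 8.20.

V = (0.00, 0.00) ✓; VL at -127.2° ✓; |VL| = 22.70 ✓; ∠(VL, LM) = 90.00° ✓; |LM| = 12.90 ✓; ∠(LM, MR) = 90.00° ✓; |MR| = 11.50 ✓; ∠(MR, RJ) = 90.00° ✓; |RJ| = 14.70 ✓; ∠(RJ, JA) = 90.00° ✓; |JA| = 22.30 ✓; ∠JAT = 66.00° ✓; |AT| = 18.90 ✗.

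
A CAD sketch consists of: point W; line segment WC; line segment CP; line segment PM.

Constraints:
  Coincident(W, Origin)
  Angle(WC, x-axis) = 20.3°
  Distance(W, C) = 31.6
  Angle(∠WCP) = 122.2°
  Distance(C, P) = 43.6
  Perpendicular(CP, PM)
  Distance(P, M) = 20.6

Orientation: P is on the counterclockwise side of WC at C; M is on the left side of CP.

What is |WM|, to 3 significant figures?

60.7

W is at the origin; WC runs at 20.3° with length 31.6, so C = 31.6·(cos 20.3°, sin 20.3°) = (29.6, 11.0). ∠WCP = 122.2°, so CP runs at 20.3° + (180° − 122.2°) = 78.1° from the x-axis; with |CP| = 43.6, P = C + 43.6·(cos 78.1°, sin 78.1°) = (38.6, 53.6). The perpendicularity gives PM at right angles to CP; with |PM| = 20.6 on the left of CP, M = P + 20.6·(-0.979, 0.206) = (18.5, 57.9). Then |WM| = |M − W| = 60.7.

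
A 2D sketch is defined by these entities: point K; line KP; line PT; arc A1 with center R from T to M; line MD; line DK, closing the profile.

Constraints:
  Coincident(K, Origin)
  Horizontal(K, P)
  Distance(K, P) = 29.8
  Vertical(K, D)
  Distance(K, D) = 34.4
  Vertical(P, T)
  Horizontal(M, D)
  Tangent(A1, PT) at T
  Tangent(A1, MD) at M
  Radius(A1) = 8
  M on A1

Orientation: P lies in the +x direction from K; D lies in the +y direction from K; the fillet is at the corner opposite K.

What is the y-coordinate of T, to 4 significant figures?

26.40

K is at the origin; KP is horizontal with |KP| = 29.8 and P on the +x side, so P = (29.80, 0.000). KD is vertical with |KD| = 34.4 and D on the +y side, so D = (0.000, 34.40). The virtual corner opposite K is at (29.80, 34.40). Since A1 is tangent to PT there, RT ⟂ PT and the tangent condition forces RM to be normal to MD, with radius 8.0, so the center R sits 8.0 in from both sides at R = (21.80, 26.40). That places the tangent points at T = (29.80, 26.40) on PT and M = (21.80, 34.40) on MD. So T.y = 26.40.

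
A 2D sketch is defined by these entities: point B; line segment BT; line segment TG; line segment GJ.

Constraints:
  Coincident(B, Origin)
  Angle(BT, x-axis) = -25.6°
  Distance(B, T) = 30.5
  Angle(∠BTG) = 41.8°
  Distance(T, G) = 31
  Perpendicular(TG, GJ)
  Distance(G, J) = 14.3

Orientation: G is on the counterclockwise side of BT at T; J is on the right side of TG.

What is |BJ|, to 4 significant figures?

35.60

∠BTG = 41.8°, so TG runs at -25.6° + (180° − 41.8°) = 112.6° from the x-axis; with |TG| = 31.0, G = T + 31.0·(cos 112.6°, sin 112.6°) = (15.59, 15.44). TG is perpendicular to GJ; with |GJ| = 14.3 on the right of TG, J = G + 14.3·(0.9232, 0.3843) = (28.79, 20.94). Then |BJ| = |J − B| = 35.60.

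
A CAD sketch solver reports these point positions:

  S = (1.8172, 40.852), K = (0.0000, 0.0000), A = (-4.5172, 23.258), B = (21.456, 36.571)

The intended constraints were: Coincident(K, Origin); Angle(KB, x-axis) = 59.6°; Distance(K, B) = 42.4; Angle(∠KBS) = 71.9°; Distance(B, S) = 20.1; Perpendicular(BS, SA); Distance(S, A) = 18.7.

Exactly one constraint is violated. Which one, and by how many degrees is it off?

Perpendicular(BS, SA) — off by 7.50°.

K = (0.00, 0.00) ✓; KB at 59.60° ✓; |KB| = 42.40 ✓; ∠KBS = 71.90° ✓; |BS| = 20.10 ✓; ∠(BS, SA) = 82.50° ✗; |SA| = 18.70 ✓.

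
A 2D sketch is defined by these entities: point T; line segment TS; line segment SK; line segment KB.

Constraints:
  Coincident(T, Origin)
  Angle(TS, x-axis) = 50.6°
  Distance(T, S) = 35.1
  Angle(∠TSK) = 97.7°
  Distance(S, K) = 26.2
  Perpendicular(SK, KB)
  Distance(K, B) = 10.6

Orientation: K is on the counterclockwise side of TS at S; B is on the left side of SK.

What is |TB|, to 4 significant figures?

39.24

∠TSK = 97.7°, so SK runs at 50.6° + (180° − 97.7°) = 132.9° from the x-axis; with |SK| = 26.2, K = S + 26.2·(cos 132.9°, sin 132.9°) = (4.444, 46.32). The perpendicularity gives KB at right angles to SK; with |KB| = 10.6 on the left of SK, B = K + 10.6·(-0.7325, -0.6807) = (-3.321, 39.10). Then |TB| = |B − T| = 39.24.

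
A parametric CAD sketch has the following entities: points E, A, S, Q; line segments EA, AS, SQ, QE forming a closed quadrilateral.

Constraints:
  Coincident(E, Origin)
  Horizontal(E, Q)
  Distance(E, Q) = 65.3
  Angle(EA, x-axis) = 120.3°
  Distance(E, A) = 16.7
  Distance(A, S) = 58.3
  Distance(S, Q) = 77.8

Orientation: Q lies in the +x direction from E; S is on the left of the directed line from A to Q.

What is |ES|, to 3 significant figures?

67.9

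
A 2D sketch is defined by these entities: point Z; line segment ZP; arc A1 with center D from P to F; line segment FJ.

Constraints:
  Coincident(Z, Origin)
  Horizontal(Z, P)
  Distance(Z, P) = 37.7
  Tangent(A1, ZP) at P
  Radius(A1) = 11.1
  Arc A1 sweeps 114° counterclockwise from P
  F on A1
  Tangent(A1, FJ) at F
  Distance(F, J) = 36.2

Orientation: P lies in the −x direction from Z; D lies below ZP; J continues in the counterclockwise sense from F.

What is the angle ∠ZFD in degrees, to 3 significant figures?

5.92°

Z is at the origin; Z and P share the same y with |ZP| = 37.7 and P on the −x side, so P = (-37.7, 0.00). Tangency of A1 to ZP means the radius DP is perpendicular to ZP, so D = P + (0, -11.1) = (-37.7, -11.1). On A1, P sits at bearing 90° from D; a 114° counterclockwise sweep puts F at bearing 204°, so F = D + 11.1·(cos 204°, sin 204°) = (-47.8, -15.6). Then cos ∠ZFD = FZ·FD / (|FZ||FD|), giving 5.92°.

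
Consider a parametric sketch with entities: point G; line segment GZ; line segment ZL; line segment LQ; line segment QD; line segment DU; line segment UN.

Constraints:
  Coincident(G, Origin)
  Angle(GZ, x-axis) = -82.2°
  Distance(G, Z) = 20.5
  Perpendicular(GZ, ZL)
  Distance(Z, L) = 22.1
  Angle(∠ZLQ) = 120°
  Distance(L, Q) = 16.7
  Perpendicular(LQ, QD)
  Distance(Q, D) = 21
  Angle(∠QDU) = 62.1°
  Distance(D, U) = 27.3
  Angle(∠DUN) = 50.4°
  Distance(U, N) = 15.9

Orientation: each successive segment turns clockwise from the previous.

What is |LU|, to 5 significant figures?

11.082

LQ is perpendicular to QD, so QD runs at 37.800°; with |QD| = 21.0, D = (-12.756, 2.7570). ∠QDU = 62.1° gives DU at -80.100° from the x-axis; with |DU| = 27.3, U = (-8.0620, -24.136). Then |LU| = |U − L| = 11.082.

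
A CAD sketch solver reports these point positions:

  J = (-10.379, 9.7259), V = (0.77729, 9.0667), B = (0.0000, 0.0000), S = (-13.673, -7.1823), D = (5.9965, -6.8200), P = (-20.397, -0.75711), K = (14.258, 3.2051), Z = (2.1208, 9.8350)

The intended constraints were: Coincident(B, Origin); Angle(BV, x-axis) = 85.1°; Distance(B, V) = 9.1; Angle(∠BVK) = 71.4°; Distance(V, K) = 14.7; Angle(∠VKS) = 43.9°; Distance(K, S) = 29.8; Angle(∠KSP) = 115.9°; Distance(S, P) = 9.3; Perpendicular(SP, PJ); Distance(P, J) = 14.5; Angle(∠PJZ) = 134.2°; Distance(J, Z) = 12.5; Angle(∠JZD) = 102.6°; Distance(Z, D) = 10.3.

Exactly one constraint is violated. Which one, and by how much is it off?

Distance(Z, D) = 10.3 — off by 6.80.

B = (0.00, 0.00) ✓; BV at 85.10° ✓; |BV| = 9.100 ✓; ∠BVK = 71.40° ✓; |VK| = 14.70 ✓; ∠VKS = 43.90° ✓; |KS| = 29.80 ✓; ∠KSP = 115.9° ✓; |SP| = 9.300 ✓; ∠(SP, PJ) = 90.00° ✓; |PJ| = 14.50 ✓; ∠PJZ = 134.2° ✓; |JZ| = 12.50 ✓; ∠JZD = 102.6° ✓; |ZD| = 17.10 ✗.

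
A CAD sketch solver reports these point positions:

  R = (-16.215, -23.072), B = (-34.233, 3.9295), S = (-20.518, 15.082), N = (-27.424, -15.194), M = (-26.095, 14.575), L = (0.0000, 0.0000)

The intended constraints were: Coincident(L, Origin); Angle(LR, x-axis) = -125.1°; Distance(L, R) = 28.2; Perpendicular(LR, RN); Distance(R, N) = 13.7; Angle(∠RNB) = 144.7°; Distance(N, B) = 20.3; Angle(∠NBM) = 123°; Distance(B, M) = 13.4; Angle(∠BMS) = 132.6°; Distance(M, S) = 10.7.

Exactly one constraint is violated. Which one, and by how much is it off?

Distance(M, S) = 10.7 — off by 5.10.

L = (0.00, 0.00) ✓; LR at -125.1° ✓; |LR| = 28.20 ✓; ∠(LR, RN) = 90.00° ✓; |RN| = 13.70 ✓; ∠RNB = 144.7° ✓; |NB| = 20.30 ✓; ∠NBM = 123.0° ✓; |BM| = 13.40 ✓; ∠BMS = 132.6° ✓; |MS| = 5.600 ✗.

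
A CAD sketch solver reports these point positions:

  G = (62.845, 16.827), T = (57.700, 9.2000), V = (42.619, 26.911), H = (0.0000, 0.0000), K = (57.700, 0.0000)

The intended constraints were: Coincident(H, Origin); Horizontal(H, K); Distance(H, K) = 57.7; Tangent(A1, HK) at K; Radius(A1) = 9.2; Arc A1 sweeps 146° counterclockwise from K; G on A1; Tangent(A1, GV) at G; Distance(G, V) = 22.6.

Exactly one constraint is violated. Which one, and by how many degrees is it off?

Tangent(A1, GV) at G — off by 7.50°.

H = (0.00, 0.00) ✓; H.y = 0.00, K.y = 0.00 ✓; |HK| = 57.70 ✓; ∠(TK, KH) = 90.00° ✓; |TK| = 9.200 ✓; bearing(T→G) − bearing(T→K) = 146.0° ✓; |TG| = 9.200 ✓; ∠(TG, GV) = 82.50° ✗; |GV| = 22.60 ✓.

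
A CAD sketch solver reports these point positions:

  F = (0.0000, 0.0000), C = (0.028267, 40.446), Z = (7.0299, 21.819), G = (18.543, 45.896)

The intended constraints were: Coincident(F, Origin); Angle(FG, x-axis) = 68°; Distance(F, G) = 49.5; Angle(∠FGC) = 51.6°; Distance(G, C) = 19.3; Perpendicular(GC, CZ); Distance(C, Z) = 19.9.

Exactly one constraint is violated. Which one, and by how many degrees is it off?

Perpendicular(GC, CZ) — off by 4.20°.

F = (0.00, 0.00) ✓; FG at 68.00° ✓; |FG| = 49.50 ✓; ∠FGC = 51.60° ✓; |GC| = 19.30 ✓; ∠(GC, CZ) = 94.20° ✗; |CZ| = 19.90 ✓.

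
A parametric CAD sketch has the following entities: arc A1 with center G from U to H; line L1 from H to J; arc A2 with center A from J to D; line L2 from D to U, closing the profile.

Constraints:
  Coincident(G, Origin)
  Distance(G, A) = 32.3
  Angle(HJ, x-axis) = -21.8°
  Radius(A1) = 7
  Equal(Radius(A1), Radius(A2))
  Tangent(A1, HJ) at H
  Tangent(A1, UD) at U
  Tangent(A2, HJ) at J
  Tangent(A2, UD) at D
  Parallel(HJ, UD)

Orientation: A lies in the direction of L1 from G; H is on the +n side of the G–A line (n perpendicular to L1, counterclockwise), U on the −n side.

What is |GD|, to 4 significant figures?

33.05

The slot axis is L1's direction at -21.8°, so u = (cos -21.8°, sin -21.8°) = (0.9285, -0.3714) and n = (−sin -21.8°, cos -21.8°) = (0.3714, 0.9285). G is at the origin and A lies 32.3 along u from G, so A = 32.3·u = (29.99, -12.00). Tangency of A1 to both parallel lines with radius 7.0 puts H and U at G ± 7.0·n: H = (2.600, 6.499), U = (-2.600, -6.499). Equal radii place J and D the same way about A: J = A + 7.0·n = (32.59, -5.496), D = A − 7.0·n = (27.39, -18.49). Then |GD| = |D − G| = 33.05.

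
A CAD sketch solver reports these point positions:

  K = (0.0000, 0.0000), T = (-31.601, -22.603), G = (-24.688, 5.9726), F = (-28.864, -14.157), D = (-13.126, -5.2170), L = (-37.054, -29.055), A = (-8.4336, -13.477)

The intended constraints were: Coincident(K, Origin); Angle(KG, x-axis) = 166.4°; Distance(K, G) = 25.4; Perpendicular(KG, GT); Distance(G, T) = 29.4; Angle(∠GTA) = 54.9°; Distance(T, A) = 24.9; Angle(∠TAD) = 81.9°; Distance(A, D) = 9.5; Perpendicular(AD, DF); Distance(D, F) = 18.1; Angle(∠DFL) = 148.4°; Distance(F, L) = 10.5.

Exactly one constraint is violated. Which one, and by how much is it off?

Distance(F, L) = 10.5 — off by 6.50.

K = (0.00, 0.00) ✓; KG at 166.4° ✓; |KG| = 25.40 ✓; ∠(KG, GT) = 90.00° ✓; |GT| = 29.40 ✓; ∠GTA = 54.90° ✓; |TA| = 24.90 ✓; ∠TAD = 81.90° ✓; |AD| = 9.500 ✓; ∠(AD, DF) = 90.00° ✓; |DF| = 18.10 ✓; ∠DFL = 148.4° ✓; |FL| = 17.00 ✗.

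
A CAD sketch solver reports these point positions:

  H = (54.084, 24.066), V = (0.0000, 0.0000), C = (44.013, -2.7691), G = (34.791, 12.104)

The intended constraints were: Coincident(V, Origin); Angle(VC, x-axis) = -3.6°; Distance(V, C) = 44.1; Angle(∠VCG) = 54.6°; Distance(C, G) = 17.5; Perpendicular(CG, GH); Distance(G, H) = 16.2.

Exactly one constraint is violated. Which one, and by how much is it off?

Distance(G, H) = 16.2 — off by 6.50.

V = (0.00, 0.00) ✓; VC at -3.600° ✓; |VC| = 44.10 ✓; ∠VCG = 54.60° ✓; |CG| = 17.50 ✓; ∠(CG, GH) = 90.00° ✓; |GH| = 22.70 ✗.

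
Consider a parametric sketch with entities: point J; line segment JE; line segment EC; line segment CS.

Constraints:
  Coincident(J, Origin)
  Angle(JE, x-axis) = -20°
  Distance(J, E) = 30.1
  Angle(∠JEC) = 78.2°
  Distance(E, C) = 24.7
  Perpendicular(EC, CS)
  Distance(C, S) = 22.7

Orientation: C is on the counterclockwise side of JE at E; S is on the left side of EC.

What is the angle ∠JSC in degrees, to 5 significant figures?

110.04°

J is at the origin; JE runs at -20.0° with length 30.1, so E = 30.1·(cos -20.0°, sin -20.0°) = (28.285, -10.295). ∠JEC = 78.2°, so EC runs at -20.0° + (180° − 78.2°) = 81.800° from the x-axis; with |EC| = 24.7, C = E + 24.7·(cos 81.800°, sin 81.800°) = (31.808, 14.153). The perpendicularity gives CS at right angles to EC; with |CS| = 22.7 on the left of EC, S = C + 22.7·(-0.98978, 0.14263) = (9.3398, 17.390). Then cos ∠JSC = SJ·SC / (|SJ||SC|), giving 110.04°.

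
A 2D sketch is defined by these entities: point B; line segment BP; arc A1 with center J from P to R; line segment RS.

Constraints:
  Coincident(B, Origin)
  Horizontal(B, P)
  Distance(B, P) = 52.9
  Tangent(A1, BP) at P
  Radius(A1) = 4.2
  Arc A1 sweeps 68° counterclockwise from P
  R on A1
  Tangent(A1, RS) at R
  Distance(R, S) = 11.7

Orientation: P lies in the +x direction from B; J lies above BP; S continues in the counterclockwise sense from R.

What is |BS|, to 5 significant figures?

62.643

B is at the origin; BP is horizontal with |BP| = 52.9 and P on the +x side, so P = (52.900, 0.0000). A1 meets BP tangentially, so JP is at right angles to BP, so J = P + (0, 4.2) = (52.900, 4.2000). On A1, P sits at bearing -90° from J; a 68° counterclockwise sweep puts R at bearing -22°, so R = J + 4.2·(cos -22°, sin -22°) = (56.794, 2.6267). Tangency of A1 to RS means the radius JR is perpendicular to RS, so RS runs along (−sin -22°, cos -22°); with |RS| = 11.7, S = (61.177, 13.475). Then |BS| = |S − B| = 62.643.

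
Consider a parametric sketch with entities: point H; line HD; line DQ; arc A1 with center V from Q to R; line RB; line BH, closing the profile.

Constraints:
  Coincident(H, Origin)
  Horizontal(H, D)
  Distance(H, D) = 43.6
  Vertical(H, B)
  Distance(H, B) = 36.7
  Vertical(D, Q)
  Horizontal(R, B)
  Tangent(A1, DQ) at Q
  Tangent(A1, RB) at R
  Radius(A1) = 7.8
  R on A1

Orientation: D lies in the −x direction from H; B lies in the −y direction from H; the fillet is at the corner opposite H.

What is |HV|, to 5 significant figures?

46.009

H is at the origin; HD is horizontal with |HD| = 43.6 and D on the −x side, so D = (-43.600, 0.0000). H and B share the same x with |HB| = 36.7 and B on the −y side, so B = (0.0000, -36.700). The virtual corner opposite H is at (-43.600, -36.700). The tangent condition forces VQ to be normal to DQ and A1 meets RB tangentially, so VR is at right angles to RB, with radius 7.8, so the center V sits 7.8 in from both sides at V = (-35.800, -28.900). Then |HV| = |V − H| = 46.009.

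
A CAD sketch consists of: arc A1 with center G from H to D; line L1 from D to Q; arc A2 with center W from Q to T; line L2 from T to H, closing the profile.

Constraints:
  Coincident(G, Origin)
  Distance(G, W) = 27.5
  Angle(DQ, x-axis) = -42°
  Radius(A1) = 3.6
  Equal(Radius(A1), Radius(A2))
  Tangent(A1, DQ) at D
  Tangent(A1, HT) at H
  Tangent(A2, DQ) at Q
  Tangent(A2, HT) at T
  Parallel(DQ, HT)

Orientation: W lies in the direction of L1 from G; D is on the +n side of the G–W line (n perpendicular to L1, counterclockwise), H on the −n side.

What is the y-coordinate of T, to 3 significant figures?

-21.1

The slot axis is L1's direction at -42.0°, so u = (cos -42.0°, sin -42.0°) = (0.743, -0.669) and n = (−sin -42.0°, cos -42.0°) = (0.669, 0.743). G is at the origin and W lies 27.5 along u from G, so W = 27.5·u = (20.4, -18.4). Tangency of A1 to both parallel lines with radius 3.6 puts D and H at G ± 3.6·n: D = (2.41, 2.68), H = (-2.41, -2.68). Equal radii place Q and T the same way about W: Q = W + 3.6·n = (22.8, -15.7), T = W − 3.6·n = (18.0, -21.1). So T.y = -21.1.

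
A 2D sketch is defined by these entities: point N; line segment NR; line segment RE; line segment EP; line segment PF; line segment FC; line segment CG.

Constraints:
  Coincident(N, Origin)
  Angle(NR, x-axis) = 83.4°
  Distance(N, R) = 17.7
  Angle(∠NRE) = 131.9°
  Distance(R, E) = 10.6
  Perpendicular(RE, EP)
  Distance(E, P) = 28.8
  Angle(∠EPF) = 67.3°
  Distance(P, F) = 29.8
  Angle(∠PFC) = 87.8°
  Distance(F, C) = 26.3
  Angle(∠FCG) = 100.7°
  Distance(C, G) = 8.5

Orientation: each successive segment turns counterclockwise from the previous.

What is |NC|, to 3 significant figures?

20.6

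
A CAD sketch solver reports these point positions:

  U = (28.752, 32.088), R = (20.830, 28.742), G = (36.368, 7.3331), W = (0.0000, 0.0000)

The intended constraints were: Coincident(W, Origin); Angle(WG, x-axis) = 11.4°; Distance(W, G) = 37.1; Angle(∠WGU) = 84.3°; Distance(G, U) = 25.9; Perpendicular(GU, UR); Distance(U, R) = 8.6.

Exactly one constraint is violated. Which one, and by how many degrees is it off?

Perpendicular(GU, UR) — off by 5.80°.

W = (0.00, 0.00) ✓; WG at 11.40° ✓; |WG| = 37.10 ✓; ∠WGU = 84.30° ✓; |GU| = 25.90 ✓; ∠(GU, UR) = 95.80° ✗; |UR| = 8.600 ✓.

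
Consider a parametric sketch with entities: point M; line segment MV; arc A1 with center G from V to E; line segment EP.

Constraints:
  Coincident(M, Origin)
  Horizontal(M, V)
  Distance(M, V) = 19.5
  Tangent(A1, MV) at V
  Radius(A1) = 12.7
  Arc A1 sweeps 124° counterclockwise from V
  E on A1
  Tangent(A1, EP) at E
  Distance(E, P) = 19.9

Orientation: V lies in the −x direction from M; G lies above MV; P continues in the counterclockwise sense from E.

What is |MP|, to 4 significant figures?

41.49

M is at the origin; M and V share the same y with |MV| = 19.5 and V on the −x side, so V = (-19.50, 0.000). Since A1 is tangent to MV there, GV ⟂ MV, so G = V + (0, 12.7) = (-19.50, 12.70). On A1, V sits at bearing -90° from G; a 124° counterclockwise sweep puts E at bearing 34°, so E = G + 12.7·(cos 34°, sin 34°) = (-8.971, 19.80). Since A1 is tangent to EP there, GE ⟂ EP, so EP runs along (−sin 34°, cos 34°); with |EP| = 19.9, P = (-20.10, 36.30). Then |MP| = |P − M| = 41.49.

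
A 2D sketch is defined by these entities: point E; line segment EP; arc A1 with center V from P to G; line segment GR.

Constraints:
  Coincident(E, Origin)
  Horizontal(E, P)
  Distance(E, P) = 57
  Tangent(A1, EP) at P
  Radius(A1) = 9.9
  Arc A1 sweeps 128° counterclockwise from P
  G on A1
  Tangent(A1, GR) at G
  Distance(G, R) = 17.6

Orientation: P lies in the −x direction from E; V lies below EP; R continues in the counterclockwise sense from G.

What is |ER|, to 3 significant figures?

61.7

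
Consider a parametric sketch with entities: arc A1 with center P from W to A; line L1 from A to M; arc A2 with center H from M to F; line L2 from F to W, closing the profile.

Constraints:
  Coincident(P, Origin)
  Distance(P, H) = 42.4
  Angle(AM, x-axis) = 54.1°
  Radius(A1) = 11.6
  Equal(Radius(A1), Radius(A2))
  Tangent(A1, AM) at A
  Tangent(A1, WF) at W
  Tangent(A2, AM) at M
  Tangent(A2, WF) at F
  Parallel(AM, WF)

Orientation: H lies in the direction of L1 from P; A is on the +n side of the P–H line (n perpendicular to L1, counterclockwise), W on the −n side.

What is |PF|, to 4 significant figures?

43.96

The slot axis is L1's direction at 54.1°, so u = (cos 54.1°, sin 54.1°) = (0.5864, 0.8100) and n = (−sin 54.1°, cos 54.1°) = (-0.8100, 0.5864). P is at the origin and H lies 42.4 along u from P, so H = 42.4·u = (24.86, 34.35). Tangency of A1 to both parallel lines with radius 11.6 puts A and W at P ± 11.6·n: A = (-9.396, 6.802), W = (9.396, -6.802). Equal radii place M and F the same way about H: M = H + 11.6·n = (15.47, 41.15), F = H − 11.6·n = (34.26, 27.54). Then |PF| = |F − P| = 43.96.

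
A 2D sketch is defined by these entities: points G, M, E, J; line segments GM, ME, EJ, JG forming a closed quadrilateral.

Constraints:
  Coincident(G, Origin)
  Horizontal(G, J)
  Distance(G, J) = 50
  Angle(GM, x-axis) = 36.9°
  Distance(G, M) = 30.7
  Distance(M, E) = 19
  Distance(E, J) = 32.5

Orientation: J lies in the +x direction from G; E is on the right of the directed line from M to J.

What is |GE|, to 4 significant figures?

17.53

Checks: |ME| = 19.00 ✓; |EJ| = 32.50 ✓.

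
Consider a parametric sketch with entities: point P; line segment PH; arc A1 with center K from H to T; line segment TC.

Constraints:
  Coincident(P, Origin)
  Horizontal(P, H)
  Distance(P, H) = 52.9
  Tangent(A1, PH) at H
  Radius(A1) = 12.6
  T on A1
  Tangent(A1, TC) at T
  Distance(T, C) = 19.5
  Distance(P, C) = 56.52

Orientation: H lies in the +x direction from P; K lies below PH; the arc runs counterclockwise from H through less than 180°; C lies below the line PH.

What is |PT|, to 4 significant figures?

43.41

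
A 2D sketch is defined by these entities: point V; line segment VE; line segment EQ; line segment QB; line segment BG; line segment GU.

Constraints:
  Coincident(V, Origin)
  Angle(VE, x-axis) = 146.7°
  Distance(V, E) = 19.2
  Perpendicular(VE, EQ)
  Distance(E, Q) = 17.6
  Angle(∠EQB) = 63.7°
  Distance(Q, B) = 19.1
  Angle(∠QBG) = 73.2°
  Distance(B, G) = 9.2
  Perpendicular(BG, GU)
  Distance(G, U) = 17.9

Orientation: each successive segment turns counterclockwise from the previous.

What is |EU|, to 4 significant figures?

14.82

V is at the origin; VE runs at 146.7° with length 19.2, so E = (-16.05, 10.54). VE ⟂ EQ, so EQ runs at -123.3°; with |EQ| = 17.6, Q = (-25.71, -4.169). ∠EQB = 63.7° gives QB at -7.000° from the x-axis; with |QB| = 19.1, B = (-6.753, -6.497). ∠QBG = 73.2° gives BG at 99.80° from the x-axis; with |BG| = 9.2, G = (-8.319, 2.569). BG is perpendicular to GU, so GU runs at -170.2°; with |GU| = 17.9, U = (-25.96, -0.4777). Then |EU| = |U − E| = 14.82.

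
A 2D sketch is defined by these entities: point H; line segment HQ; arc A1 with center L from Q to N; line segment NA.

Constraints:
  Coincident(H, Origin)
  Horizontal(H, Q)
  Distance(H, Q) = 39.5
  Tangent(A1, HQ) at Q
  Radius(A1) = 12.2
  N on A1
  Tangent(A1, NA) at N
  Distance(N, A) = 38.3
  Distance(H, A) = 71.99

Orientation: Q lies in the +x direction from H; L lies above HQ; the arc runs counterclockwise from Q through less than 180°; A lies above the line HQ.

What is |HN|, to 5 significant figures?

53.160

Checks: ∠(LQ, QH) = 90.00° ✓; |LQ| = 12.20 ✓; |LN| = 12.20 ✓; ∠(LN, NA) = 90.00° ✓; |NA| = 38.30 ✓; |HA| = 71.99 ✓.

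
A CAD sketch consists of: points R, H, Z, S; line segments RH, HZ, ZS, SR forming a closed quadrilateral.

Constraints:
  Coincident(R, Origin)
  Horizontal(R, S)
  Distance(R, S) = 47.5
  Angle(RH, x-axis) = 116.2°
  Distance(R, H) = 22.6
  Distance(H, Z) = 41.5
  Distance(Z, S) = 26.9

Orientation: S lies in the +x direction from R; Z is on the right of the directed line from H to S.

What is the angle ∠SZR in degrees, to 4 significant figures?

147.8°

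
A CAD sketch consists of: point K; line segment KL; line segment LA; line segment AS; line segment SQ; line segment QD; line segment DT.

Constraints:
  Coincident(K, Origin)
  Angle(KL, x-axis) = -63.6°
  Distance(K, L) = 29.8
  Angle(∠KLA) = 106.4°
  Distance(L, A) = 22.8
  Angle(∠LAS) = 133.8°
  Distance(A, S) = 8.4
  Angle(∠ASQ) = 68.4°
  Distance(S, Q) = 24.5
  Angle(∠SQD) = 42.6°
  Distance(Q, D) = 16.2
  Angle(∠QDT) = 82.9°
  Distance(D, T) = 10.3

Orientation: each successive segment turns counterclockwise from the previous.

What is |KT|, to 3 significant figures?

37.4

K is at the origin; KL runs at -63.6° with length 29.8, so L = (13.3, -26.7). ∠KLA = 106.4° gives LA at 10.0° from the x-axis; with |LA| = 22.8, A = (35.7, -22.7). ∠LAS = 133.8° gives AS at 56.2° from the x-axis; with |AS| = 8.4, S = (40.4, -15.8). ∠ASQ = 68.4° gives SQ at 168° from the x-axis; with |SQ| = 24.5, Q = (16.4, -10.6). ∠SQD = 42.6° gives QD at -54.8° from the x-axis; with |QD| = 16.2, D = (25.8, -23.8). ∠QDT = 82.9° gives DT at 42.3° from the x-axis; with |DT| = 10.3, T = (33.4, -16.9). Then |KT| = |T − K| = 37.4.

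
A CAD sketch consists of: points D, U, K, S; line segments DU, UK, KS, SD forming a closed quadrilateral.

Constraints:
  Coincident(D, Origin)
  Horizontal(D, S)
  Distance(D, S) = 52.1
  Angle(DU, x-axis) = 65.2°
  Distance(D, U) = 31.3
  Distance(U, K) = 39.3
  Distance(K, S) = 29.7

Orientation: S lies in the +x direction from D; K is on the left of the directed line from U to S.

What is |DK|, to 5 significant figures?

60.238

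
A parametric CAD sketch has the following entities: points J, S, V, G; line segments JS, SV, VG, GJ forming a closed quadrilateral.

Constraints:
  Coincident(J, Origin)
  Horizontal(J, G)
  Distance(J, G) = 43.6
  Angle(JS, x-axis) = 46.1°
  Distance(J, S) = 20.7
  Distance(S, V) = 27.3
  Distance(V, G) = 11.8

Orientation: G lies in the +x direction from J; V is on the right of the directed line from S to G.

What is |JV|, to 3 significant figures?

33.3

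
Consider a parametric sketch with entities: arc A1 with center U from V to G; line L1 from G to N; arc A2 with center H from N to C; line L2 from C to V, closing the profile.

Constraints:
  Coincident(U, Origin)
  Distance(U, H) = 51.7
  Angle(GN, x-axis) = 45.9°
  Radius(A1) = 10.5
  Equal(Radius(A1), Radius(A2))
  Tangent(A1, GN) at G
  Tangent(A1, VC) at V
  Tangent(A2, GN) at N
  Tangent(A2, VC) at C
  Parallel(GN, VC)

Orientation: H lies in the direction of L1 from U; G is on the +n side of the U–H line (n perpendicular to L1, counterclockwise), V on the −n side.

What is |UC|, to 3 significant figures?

52.8

The slot axis is L1's direction at 45.9°, so u = (cos 45.9°, sin 45.9°) = (0.696, 0.718) and n = (−sin 45.9°, cos 45.9°) = (-0.718, 0.696). U is at the origin and H lies 51.7 along u from U, so H = 51.7·u = (36.0, 37.1). Tangency of A1 to both parallel lines with radius 10.5 puts G and V at U ± 10.5·n: G = (-7.54, 7.31), V = (7.54, -7.31). Equal radii place N and C the same way about H: N = H + 10.5·n = (28.4, 44.4), C = H − 10.5·n = (43.5, 29.8). Then |UC| = |C − U| = 52.8.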